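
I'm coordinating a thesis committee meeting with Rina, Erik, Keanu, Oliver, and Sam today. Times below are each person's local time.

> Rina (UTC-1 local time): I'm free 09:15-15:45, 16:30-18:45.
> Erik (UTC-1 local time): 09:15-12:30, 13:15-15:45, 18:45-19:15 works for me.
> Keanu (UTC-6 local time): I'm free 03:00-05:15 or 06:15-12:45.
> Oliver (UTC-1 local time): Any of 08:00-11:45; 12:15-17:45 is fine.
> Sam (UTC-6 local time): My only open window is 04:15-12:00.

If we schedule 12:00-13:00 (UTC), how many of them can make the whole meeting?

3

Rina in UTC: 10:15-16:45, 17:30-19:45 (add 1h to convert from UTC-1).
Erik in UTC: 10:15-13:30, 14:15-16:45, 19:45-20:15 (add 1h to convert from UTC-1).
Keanu in UTC: 09:00-11:15, 12:15-18:45 (add 6h to convert from UTC-6).
Oliver in UTC: 09:00-12:45, 13:15-18:45 (add 1h to convert from UTC-1).
Sam in UTC: 10:15-18:00 (add 6h to convert from UTC-6).
Rina, Erik, and Sam can make the full 12:00-13:00 slot — that's 3.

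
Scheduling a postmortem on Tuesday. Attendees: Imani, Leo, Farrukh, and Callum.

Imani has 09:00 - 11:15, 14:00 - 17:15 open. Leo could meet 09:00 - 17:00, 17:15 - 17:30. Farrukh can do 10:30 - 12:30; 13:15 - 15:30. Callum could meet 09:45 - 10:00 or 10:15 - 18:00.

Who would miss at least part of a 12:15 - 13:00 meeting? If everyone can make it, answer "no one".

Imani: not fully free for 12:15-13:00. Leo: free for 12:15-13:00. Farrukh: not fully free for 12:15-13:00. Callum: free for 12:15-13:00.

Farrukh, Imani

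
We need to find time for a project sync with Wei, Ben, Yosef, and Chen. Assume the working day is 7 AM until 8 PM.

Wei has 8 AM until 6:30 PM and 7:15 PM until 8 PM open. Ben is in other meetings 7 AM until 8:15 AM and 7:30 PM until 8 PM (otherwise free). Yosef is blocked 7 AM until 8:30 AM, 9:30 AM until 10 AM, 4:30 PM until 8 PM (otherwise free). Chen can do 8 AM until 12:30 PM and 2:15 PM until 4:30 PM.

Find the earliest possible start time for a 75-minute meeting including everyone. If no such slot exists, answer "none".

Wei free: 08:00-18:30, 19:15-20:00.
Ben free: 08:15-19:30 (invert busy blocks within the working day).
Yosef free: 08:30-09:30, 10:00-16:30 (invert busy blocks within the working day).
Chen free: 08:00-12:30, 14:15-16:30.
Wei ∩ Ben: 08:15-18:30, 19:15-19:30.
Wei ∩ Ben ∩ Yosef: 08:30-09:30, 10:00-16:30.
Wei ∩ Ben ∩ Yosef ∩ Chen: 08:30-09:30, 10:00-12:30, 14:15-16:30.
The first common window of at least 75 minutes is 10:00-12:30, so the earliest start is 10:00.

10:00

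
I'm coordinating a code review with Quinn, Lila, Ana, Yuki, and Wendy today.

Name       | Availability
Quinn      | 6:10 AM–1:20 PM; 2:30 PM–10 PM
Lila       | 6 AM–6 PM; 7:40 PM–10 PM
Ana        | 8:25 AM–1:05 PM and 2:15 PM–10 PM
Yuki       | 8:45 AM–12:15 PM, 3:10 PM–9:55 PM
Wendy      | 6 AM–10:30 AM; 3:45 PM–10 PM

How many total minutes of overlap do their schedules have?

375

Quinn ∩ Lila: 06:10-13:20, 14:30-18:00, 19:40-22:00.
Quinn ∩ Lila ∩ Ana: 08:25-13:05, 14:30-18:00, 19:40-22:00.
Quinn ∩ Lila ∩ Ana ∩ Yuki: 08:45-12:15, 15:10-18:00, 19:40-21:55.
Quinn ∩ Lila ∩ Ana ∩ Yuki ∩ Wendy: 08:45-10:30, 15:45-18:00, 19:40-21:55.
Summing the common windows: 105 + 135 + 135 = 375 minutes.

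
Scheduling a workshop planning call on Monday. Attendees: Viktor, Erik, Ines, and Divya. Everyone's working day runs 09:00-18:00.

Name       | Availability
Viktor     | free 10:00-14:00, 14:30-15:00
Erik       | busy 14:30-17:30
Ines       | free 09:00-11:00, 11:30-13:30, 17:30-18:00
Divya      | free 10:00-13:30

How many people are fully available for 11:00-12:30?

3

Viktor free: 10:00-14:00, 14:30-15:00.
Erik free: 09:00-14:30, 17:30-18:00 (invert busy blocks within the working day).
Ines free: 09:00-11:00, 11:30-13:30, 17:30-18:00.
Divya free: 10:00-13:30.
Viktor, Erik, and Divya can make the full 11:00-12:30 slot — that's 3.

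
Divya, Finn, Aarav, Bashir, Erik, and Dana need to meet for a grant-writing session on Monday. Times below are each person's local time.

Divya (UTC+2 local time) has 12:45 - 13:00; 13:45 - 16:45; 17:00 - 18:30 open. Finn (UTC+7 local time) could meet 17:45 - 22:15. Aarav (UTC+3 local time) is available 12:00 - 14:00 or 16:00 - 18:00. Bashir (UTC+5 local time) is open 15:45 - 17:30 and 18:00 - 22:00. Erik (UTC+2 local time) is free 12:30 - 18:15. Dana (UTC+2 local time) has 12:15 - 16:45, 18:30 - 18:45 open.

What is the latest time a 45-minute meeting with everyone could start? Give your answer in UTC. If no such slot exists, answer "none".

14:00

Divya in UTC: 10:45-11:00, 11:45-14:45, 15:00-16:30 (subtract 2h to convert from UTC+2).
Finn in UTC: 10:45-15:15 (subtract 7h to convert from UTC+7).
Aarav in UTC: 09:00-11:00, 13:00-15:00 (subtract 3h to convert from UTC+3).
Bashir in UTC: 10:45-12:30, 13:00-17:00 (subtract 5h to convert from UTC+5).
Erik in UTC: 10:30-16:15 (subtract 2h to convert from UTC+2).
Dana in UTC: 10:15-14:45, 16:30-16:45 (subtract 2h to convert from UTC+2).
Divya ∩ Finn: 10:45-11:00, 11:45-14:45, 15:00-15:15.
Divya ∩ Finn ∩ Aarav: 10:45-11:00, 13:00-14:45.
Divya ∩ Finn ∩ Aarav ∩ Bashir: 10:45-11:00, 13:00-14:45.
Divya ∩ Finn ∩ Aarav ∩ Bashir ∩ Erik: 10:45-11:00, 13:00-14:45.
Divya ∩ Finn ∩ Aarav ∩ Bashir ∩ Erik ∩ Dana: 10:45-11:00, 13:00-14:45.
The last common window of at least 45 minutes is 13:00-14:45; a 45-minute meeting can start as late as 14:00 and still end by 14:45.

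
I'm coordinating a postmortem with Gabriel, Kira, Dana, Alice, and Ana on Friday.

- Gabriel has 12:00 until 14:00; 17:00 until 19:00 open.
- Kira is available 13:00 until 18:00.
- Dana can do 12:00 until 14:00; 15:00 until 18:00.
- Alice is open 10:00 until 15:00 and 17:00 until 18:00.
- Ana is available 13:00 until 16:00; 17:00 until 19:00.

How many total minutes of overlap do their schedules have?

Gabriel ∩ Kira: 13:00-14:00, 17:00-18:00.
Gabriel ∩ Kira ∩ Dana: 13:00-14:00, 17:00-18:00.
Gabriel ∩ Kira ∩ Dana ∩ Alice: 13:00-14:00, 17:00-18:00.
Gabriel ∩ Kira ∩ Dana ∩ Alice ∩ Ana: 13:00-14:00, 17:00-18:00.
Summing the common windows: 60 + 60 = 120 minutes.

120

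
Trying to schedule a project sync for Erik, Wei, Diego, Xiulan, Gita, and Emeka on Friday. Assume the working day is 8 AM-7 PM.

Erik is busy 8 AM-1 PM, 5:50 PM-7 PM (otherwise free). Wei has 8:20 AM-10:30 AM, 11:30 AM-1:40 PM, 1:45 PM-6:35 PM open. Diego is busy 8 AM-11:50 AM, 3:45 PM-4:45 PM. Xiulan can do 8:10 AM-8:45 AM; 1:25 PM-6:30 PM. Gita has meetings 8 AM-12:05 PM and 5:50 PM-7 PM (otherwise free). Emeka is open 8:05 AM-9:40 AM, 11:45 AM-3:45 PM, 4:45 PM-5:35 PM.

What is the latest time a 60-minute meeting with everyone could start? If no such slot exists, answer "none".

14:45

Erik free: 13:00-17:50 (invert busy blocks within the working day).
Wei free: 08:20-10:30, 11:30-13:40, 13:45-18:35.
Diego free: 11:50-15:45, 16:45-19:00 (invert busy blocks within the working day).
Xiulan free: 08:10-08:45, 13:25-18:30.
Gita free: 12:05-17:50 (invert busy blocks within the working day).
Emeka free: 08:05-09:40, 11:45-15:45, 16:45-17:35.
Erik ∩ Wei: 13:00-13:40, 13:45-17:50.
Erik ∩ Wei ∩ Diego: 13:00-13:40, 13:45-15:45, 16:45-17:50.
Erik ∩ Wei ∩ Diego ∩ Xiulan: 13:25-13:40, 13:45-15:45, 16:45-17:50.
Erik ∩ Wei ∩ Diego ∩ Xiulan ∩ Gita: 13:25-13:40, 13:45-15:45, 16:45-17:50.
Erik ∩ Wei ∩ Diego ∩ Xiulan ∩ Gita ∩ Emeka: 13:25-13:40, 13:45-15:45, 16:45-17:35.
The last common window of at least 60 minutes is 13:45-15:45; a 60-minute meeting can start as late as 14:45 and still end by 15:45.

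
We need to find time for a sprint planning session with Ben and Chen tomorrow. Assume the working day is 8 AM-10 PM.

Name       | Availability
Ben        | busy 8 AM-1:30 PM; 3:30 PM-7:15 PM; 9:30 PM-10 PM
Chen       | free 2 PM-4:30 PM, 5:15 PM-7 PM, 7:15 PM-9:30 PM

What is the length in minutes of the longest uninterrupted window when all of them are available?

135

Ben free: 13:30-15:30, 19:15-21:30 (invert busy blocks within the working day).
Chen free: 14:00-16:30, 17:15-19:00, 19:15-21:30.
Ben ∩ Chen: 14:00-15:30, 19:15-21:30.
The longest is 19:15-21:30 at 135 minutes.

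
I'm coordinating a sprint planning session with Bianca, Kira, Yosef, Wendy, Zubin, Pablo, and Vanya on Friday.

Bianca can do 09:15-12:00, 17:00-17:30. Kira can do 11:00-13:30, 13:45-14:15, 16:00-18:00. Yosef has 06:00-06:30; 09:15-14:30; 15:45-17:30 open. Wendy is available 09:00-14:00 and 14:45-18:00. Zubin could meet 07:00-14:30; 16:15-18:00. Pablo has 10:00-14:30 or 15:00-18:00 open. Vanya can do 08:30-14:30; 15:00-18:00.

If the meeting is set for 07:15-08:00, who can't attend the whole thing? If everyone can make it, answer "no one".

Bianca, Kira, Pablo, Vanya, Wendy, Yosef

Bianca: not fully free for 07:15-08:00. Kira: not fully free for 07:15-08:00. Yosef: not fully free for 07:15-08:00. Wendy: not fully free for 07:15-08:00. Zubin: free for 07:15-08:00. Pablo: not fully free for 07:15-08:00. Vanya: not fully free for 07:15-08:00.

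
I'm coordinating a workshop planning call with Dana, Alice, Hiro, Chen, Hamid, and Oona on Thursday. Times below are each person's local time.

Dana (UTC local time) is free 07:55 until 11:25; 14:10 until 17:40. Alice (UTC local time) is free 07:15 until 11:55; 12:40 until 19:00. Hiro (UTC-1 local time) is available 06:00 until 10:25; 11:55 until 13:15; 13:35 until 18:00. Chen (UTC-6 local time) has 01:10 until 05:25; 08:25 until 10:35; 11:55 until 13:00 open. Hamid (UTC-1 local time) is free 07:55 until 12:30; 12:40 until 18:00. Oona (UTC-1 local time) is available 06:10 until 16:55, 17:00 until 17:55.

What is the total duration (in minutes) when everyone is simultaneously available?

270

Dana in UTC: 07:55-11:25, 14:10-17:40.
Alice in UTC: 07:15-11:55, 12:40-19:00.
Hiro in UTC: 07:00-11:25, 12:55-14:15, 14:35-19:00 (add 1h to convert from UTC-1).
Chen in UTC: 07:10-11:25, 14:25-16:35, 17:55-19:00 (add 6h to convert from UTC-6).
Hamid in UTC: 08:55-13:30, 13:40-19:00 (add 1h to convert from UTC-1).
Oona in UTC: 07:10-17:55, 18:00-18:55 (add 1h to convert from UTC-1).
Dana ∩ Alice: 07:55-11:25, 14:10-17:40.
Dana ∩ Alice ∩ Hiro: 07:55-11:25, 14:10-14:15, 14:35-17:40.
Dana ∩ Alice ∩ Hiro ∩ Chen: 07:55-11:25, 14:35-16:35.
Dana ∩ Alice ∩ Hiro ∩ Chen ∩ Hamid: 08:55-11:25, 14:35-16:35.
Dana ∩ Alice ∩ Hiro ∩ Chen ∩ Hamid ∩ Oona: 08:55-11:25, 14:35-16:35.
Summing the common windows: 150 + 120 = 270 minutes.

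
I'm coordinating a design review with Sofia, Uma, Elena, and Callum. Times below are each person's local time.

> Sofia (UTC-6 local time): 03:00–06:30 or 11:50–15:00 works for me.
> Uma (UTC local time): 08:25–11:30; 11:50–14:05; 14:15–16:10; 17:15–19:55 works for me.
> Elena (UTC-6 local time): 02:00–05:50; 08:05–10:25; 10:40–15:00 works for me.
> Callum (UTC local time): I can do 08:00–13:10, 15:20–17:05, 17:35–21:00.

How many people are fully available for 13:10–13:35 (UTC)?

Sofia in UTC: 09:00-12:30, 17:50-21:00 (add 6h to convert from UTC-6).
Uma in UTC: 08:25-11:30, 11:50-14:05, 14:15-16:10, 17:15-19:55.
Elena in UTC: 08:00-11:50, 14:05-16:25, 16:40-21:00 (add 6h to convert from UTC-6).
Callum in UTC: 08:00-13:10, 15:20-17:05, 17:35-21:00.
Uma can make the full 13:10-13:35 slot — that's 1.

1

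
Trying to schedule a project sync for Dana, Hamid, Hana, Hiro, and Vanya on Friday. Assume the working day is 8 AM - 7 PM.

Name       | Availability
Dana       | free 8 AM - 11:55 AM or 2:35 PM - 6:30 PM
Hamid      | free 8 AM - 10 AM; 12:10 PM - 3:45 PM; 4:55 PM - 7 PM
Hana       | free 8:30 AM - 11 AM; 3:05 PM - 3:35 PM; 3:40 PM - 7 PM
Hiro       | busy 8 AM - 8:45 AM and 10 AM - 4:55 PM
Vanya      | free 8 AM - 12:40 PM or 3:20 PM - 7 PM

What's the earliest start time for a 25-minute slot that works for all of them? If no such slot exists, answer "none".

Dana free: 08:00-11:55, 14:35-18:30.
Hamid free: 08:00-10:00, 12:10-15:45, 16:55-19:00.
Hana free: 08:30-11:00, 15:05-15:35, 15:40-19:00.
Hiro free: 08:45-10:00, 16:55-19:00 (invert busy blocks within the working day).
Vanya free: 08:00-12:40, 15:20-19:00.
Dana ∩ Hamid: 08:00-10:00, 14:35-15:45, 16:55-18:30.
Dana ∩ Hamid ∩ Hana: 08:30-10:00, 15:05-15:35, 15:40-15:45, 16:55-18:30.
Dana ∩ Hamid ∩ Hana ∩ Hiro: 08:45-10:00, 16:55-18:30.
Dana ∩ Hamid ∩ Hana ∩ Hiro ∩ Vanya: 08:45-10:00, 16:55-18:30.
The first common window of at least 25 minutes is 08:45-10:00, so the earliest start is 08:45.

08:45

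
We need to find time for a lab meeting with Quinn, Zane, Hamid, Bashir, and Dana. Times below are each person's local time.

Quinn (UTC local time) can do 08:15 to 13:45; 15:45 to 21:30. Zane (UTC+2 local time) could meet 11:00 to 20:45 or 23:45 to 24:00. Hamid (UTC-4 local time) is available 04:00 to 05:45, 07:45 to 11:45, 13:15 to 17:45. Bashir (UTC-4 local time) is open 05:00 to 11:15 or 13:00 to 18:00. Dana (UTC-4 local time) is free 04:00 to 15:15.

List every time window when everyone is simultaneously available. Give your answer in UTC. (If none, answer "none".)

09:00-09:45, 11:45-13:45, 17:15-18:45

Quinn in UTC: 08:15-13:45, 15:45-21:30.
Zane in UTC: 09:00-18:45, 21:45-22:00 (subtract 2h to convert from UTC+2).
Hamid in UTC: 08:00-09:45, 11:45-15:45, 17:15-21:45 (add 4h to convert from UTC-4).
Bashir in UTC: 09:00-15:15, 17:00-22:00 (add 4h to convert from UTC-4).
Dana in UTC: 08:00-19:15 (add 4h to convert from UTC-4).
Quinn ∩ Zane: 09:00-13:45, 15:45-18:45.
Quinn ∩ Zane ∩ Hamid: 09:00-09:45, 11:45-13:45, 17:15-18:45.
Quinn ∩ Zane ∩ Hamid ∩ Bashir: 09:00-09:45, 11:45-13:45, 17:15-18:45.
Quinn ∩ Zane ∩ Hamid ∩ Bashir ∩ Dana: 09:00-09:45, 11:45-13:45, 17:15-18:45.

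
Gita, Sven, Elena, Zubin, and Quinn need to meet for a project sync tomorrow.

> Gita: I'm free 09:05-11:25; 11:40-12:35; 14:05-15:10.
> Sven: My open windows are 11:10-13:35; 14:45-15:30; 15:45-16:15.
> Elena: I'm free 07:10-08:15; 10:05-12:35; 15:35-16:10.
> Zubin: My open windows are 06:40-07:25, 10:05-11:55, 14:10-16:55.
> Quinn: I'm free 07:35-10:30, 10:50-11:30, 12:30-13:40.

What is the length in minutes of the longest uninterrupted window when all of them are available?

Gita ∩ Sven: 11:10-11:25, 11:40-12:35, 14:45-15:10.
Gita ∩ Sven ∩ Elena: 11:10-11:25, 11:40-12:35.
Gita ∩ Sven ∩ Elena ∩ Zubin: 11:10-11:25, 11:40-11:55.
Gita ∩ Sven ∩ Elena ∩ Zubin ∩ Quinn: 11:10-11:25.
The longest is 11:10-11:25 at 15 minutes.

15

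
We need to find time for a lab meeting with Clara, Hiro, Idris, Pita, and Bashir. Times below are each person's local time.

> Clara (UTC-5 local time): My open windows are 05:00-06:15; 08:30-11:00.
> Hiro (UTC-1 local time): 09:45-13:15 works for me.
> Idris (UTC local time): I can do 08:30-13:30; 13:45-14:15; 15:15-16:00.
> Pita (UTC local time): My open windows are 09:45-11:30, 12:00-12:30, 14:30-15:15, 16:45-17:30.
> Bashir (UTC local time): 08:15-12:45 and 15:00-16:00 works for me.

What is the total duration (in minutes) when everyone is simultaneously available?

Clara in UTC: 10:00-11:15, 13:30-16:00 (add 5h to convert from UTC-5).
Hiro in UTC: 10:45-14:15 (add 1h to convert from UTC-1).
Idris in UTC: 08:30-13:30, 13:45-14:15, 15:15-16:00.
Pita in UTC: 09:45-11:30, 12:00-12:30, 14:30-15:15, 16:45-17:30.
Bashir in UTC: 08:15-12:45, 15:00-16:00.
Clara ∩ Hiro: 10:45-11:15, 13:30-14:15.
Clara ∩ Hiro ∩ Idris: 10:45-11:15, 13:45-14:15.
Clara ∩ Hiro ∩ Idris ∩ Pita: 10:45-11:15.
Clara ∩ Hiro ∩ Idris ∩ Pita ∩ Bashir: 10:45-11:15.
So the common availability across everyone is 10:45-11:15.
That's a single block of 30 minutes.

30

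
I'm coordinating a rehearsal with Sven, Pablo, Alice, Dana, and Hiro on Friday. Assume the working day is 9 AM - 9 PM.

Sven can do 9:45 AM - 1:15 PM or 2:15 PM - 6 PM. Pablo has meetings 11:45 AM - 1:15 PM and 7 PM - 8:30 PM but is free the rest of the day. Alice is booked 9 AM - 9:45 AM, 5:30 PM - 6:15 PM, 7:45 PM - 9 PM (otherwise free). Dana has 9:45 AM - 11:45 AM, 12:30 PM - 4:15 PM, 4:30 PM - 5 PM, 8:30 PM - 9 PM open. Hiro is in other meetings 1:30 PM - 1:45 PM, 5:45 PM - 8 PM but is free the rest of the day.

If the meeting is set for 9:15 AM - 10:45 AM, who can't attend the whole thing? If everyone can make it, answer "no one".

Sven free: 09:45-13:15, 14:15-18:00.
Pablo free: 09:00-11:45, 13:15-19:00, 20:30-21:00 (invert busy blocks within the working day).
Alice free: 09:45-17:30, 18:15-19:45 (invert busy blocks within the working day).
Dana free: 09:45-11:45, 12:30-16:15, 16:30-17:00, 20:30-21:00.
Hiro free: 09:00-13:30, 13:45-17:45, 20:00-21:00 (invert busy blocks within the working day).
Sven: not fully free for 09:15-10:45. Pablo: free for 09:15-10:45. Alice: not fully free for 09:15-10:45. Dana: not fully free for 09:15-10:45. Hiro: free for 09:15-10:45.

Alice, Dana, Sven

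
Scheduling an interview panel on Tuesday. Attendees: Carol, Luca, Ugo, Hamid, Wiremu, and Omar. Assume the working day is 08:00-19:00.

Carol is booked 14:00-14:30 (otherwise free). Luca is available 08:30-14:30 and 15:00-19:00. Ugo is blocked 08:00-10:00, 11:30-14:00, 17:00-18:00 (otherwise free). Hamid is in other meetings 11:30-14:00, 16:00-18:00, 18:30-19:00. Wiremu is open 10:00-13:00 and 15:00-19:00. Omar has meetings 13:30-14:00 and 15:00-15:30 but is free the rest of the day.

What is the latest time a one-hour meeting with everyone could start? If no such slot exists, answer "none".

10:30

Carol free: 08:00-14:00, 14:30-19:00 (invert busy blocks within the working day).
Luca free: 08:30-14:30, 15:00-19:00.
Ugo free: 10:00-11:30, 14:00-17:00, 18:00-19:00 (invert busy blocks within the working day).
Hamid free: 08:00-11:30, 14:00-16:00, 18:00-18:30 (invert busy blocks within the working day).
Wiremu free: 10:00-13:00, 15:00-19:00.
Omar free: 08:00-13:30, 14:00-15:00, 15:30-19:00 (invert busy blocks within the working day).
Carol ∩ Luca: 08:30-14:00, 15:00-19:00.
Carol ∩ Luca ∩ Ugo: 10:00-11:30, 15:00-17:00, 18:00-19:00.
Carol ∩ Luca ∩ Ugo ∩ Hamid: 10:00-11:30, 15:00-16:00, 18:00-18:30.
Carol ∩ Luca ∩ Ugo ∩ Hamid ∩ Wiremu: 10:00-11:30, 15:00-16:00, 18:00-18:30.
Carol ∩ Luca ∩ Ugo ∩ Hamid ∩ Wiremu ∩ Omar: 10:00-11:30, 15:30-16:00, 18:00-18:30.
So the common availability across everyone is 10:00-11:30, 15:30-16:00, 18:00-18:30.
The last common window of at least 60 minutes is 10:00-11:30; a 60-minute meeting can start as late as 10:30 and still end by 11:30.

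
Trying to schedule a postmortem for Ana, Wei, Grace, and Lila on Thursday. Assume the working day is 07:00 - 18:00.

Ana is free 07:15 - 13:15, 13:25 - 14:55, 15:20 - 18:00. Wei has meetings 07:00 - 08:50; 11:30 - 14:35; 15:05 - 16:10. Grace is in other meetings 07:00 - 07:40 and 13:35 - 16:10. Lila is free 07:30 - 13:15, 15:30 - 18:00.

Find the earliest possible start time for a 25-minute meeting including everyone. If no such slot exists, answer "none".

08:50

Ana free: 07:15-13:15, 13:25-14:55, 15:20-18:00.
Wei free: 08:50-11:30, 14:35-15:05, 16:10-18:00 (invert busy blocks within the working day).
Grace free: 07:40-13:35, 16:10-18:00 (invert busy blocks within the working day).
Lila free: 07:30-13:15, 15:30-18:00.
Ana ∩ Wei: 08:50-11:30, 14:35-14:55, 16:10-18:00.
Ana ∩ Wei ∩ Grace: 08:50-11:30, 16:10-18:00.
Ana ∩ Wei ∩ Grace ∩ Lila: 08:50-11:30, 16:10-18:00.
Those are the intersection windows.
The first common window of at least 25 minutes is 08:50-11:30, so the earliest start is 08:50.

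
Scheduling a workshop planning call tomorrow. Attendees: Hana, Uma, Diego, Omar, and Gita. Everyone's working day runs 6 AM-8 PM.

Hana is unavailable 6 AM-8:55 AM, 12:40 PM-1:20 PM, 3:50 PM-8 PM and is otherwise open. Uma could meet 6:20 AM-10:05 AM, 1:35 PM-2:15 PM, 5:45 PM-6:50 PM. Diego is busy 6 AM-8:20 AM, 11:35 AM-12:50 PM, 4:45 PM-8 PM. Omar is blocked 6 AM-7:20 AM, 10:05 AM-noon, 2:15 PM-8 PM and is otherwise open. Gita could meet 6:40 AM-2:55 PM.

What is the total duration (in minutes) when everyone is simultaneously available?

110

Hana free: 08:55-12:40, 13:20-15:50 (invert busy blocks within the working day).
Uma free: 06:20-10:05, 13:35-14:15, 17:45-18:50.
Diego free: 08:20-11:35, 12:50-16:45 (invert busy blocks within the working day).
Omar free: 07:20-10:05, 12:00-14:15 (invert busy blocks within the working day).
Gita free: 06:40-14:55.
Hana ∩ Uma: 08:55-10:05, 13:35-14:15.
Hana ∩ Uma ∩ Diego: 08:55-10:05, 13:35-14:15.
Hana ∩ Uma ∩ Diego ∩ Omar: 08:55-10:05, 13:35-14:15.
Hana ∩ Uma ∩ Diego ∩ Omar ∩ Gita: 08:55-10:05, 13:35-14:15.
Summing the common windows: 70 + 40 = 110 minutes.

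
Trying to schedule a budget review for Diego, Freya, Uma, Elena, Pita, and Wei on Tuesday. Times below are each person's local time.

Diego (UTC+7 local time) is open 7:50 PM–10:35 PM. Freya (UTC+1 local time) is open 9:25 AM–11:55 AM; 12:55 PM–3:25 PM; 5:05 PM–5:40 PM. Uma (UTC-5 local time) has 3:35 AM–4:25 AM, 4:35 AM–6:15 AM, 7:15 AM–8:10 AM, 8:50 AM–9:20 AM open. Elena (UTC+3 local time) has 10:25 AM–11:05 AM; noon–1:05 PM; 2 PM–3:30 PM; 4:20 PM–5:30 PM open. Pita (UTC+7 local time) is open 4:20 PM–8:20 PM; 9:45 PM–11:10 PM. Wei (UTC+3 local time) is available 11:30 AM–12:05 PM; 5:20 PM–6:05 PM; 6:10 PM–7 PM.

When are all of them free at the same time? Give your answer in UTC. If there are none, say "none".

none

Diego in UTC: 12:50-15:35 (subtract 7h to convert from UTC+7).
Freya in UTC: 08:25-10:55, 11:55-14:25, 16:05-16:40 (subtract 1h to convert from UTC+1).
Uma in UTC: 08:35-09:25, 09:35-11:15, 12:15-13:10, 13:50-14:20 (add 5h to convert from UTC-5).
Elena in UTC: 07:25-08:05, 09:00-10:05, 11:00-12:30, 13:20-14:30 (subtract 3h to convert from UTC+3).
Pita in UTC: 09:20-13:20, 14:45-16:10 (subtract 7h to convert from UTC+7).
Wei in UTC: 08:30-09:05, 14:20-15:05, 15:10-16:00 (subtract 3h to convert from UTC+3).
Diego ∩ Freya: 12:50-14:25.
Diego ∩ Freya ∩ Uma: 12:50-13:10, 13:50-14:20.
Diego ∩ Freya ∩ Uma ∩ Elena: 13:50-14:20.
Diego ∩ Freya ∩ Uma ∩ Elena ∩ Pita: ∅.
Diego ∩ Freya ∩ Uma ∩ Elena ∩ Pita ∩ Wei: ∅.
There is no time when everyone is free.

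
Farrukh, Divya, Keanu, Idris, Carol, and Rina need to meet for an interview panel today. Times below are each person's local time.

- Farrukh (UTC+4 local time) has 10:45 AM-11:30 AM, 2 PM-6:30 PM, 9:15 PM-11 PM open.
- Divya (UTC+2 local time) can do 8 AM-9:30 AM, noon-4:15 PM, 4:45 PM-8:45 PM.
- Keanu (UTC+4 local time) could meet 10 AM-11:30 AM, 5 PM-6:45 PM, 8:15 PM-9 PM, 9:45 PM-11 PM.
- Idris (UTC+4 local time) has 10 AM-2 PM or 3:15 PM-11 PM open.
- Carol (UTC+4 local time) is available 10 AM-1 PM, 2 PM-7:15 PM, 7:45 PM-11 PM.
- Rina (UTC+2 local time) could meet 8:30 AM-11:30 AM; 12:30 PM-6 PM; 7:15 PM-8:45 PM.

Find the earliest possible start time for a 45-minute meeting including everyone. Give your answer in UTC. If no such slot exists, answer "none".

06:45

Farrukh in UTC: 06:45-07:30, 10:00-14:30, 17:15-19:00 (subtract 4h to convert from UTC+4).
Divya in UTC: 06:00-07:30, 10:00-14:15, 14:45-18:45 (subtract 2h to convert from UTC+2).
Keanu in UTC: 06:00-07:30, 13:00-14:45, 16:15-17:00, 17:45-19:00 (subtract 4h to convert from UTC+4).
Idris in UTC: 06:00-10:00, 11:15-19:00 (subtract 4h to convert from UTC+4).
Carol in UTC: 06:00-09:00, 10:00-15:15, 15:45-19:00 (subtract 4h to convert from UTC+4).
Rina in UTC: 06:30-09:30, 10:30-16:00, 17:15-18:45 (subtract 2h to convert from UTC+2).
Farrukh ∩ Divya: 06:45-07:30, 10:00-14:15, 17:15-18:45.
Farrukh ∩ Divya ∩ Keanu: 06:45-07:30, 13:00-14:15, 17:45-18:45.
Farrukh ∩ Divya ∩ Keanu ∩ Idris: 06:45-07:30, 13:00-14:15, 17:45-18:45.
Farrukh ∩ Divya ∩ Keanu ∩ Idris ∩ Carol: 06:45-07:30, 13:00-14:15, 17:45-18:45.
Farrukh ∩ Divya ∩ Keanu ∩ Idris ∩ Carol ∩ Rina: 06:45-07:30, 13:00-14:15, 17:45-18:45.
So the common availability across everyone is 06:45-07:30, 13:00-14:15, 17:45-18:45.
The first common window of at least 45 minutes is 06:45-07:30, so the earliest start is 06:45.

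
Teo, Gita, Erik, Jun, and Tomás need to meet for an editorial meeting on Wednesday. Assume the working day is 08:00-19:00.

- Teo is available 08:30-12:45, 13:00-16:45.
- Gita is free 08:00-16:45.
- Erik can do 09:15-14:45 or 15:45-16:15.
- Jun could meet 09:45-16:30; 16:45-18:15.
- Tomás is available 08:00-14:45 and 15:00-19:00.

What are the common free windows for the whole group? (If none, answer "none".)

09:45-12:45, 13:00-14:45, 15:45-16:15

Teo ∩ Gita: 08:30-12:45, 13:00-16:45.
Teo ∩ Gita ∩ Erik: 09:15-12:45, 13:00-14:45, 15:45-16:15.
Teo ∩ Gita ∩ Erik ∩ Jun: 09:45-12:45, 13:00-14:45, 15:45-16:15.
Teo ∩ Gita ∩ Erik ∩ Jun ∩ Tomás: 09:45-12:45, 13:00-14:45, 15:45-16:15.
So the common availability across everyone is 09:45-12:45, 13:00-14:45, 15:45-16:15.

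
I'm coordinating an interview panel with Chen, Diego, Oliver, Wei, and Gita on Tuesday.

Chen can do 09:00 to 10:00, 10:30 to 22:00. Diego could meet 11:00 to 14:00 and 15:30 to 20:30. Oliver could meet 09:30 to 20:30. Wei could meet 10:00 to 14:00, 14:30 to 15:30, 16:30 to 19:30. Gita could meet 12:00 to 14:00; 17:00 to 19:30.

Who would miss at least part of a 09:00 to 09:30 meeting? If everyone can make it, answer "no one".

Diego, Gita, Oliver, Wei

Chen: free for 09:00-09:30. Diego: not fully free for 09:00-09:30. Oliver: not fully free for 09:00-09:30. Wei: not fully free for 09:00-09:30. Gita: not fully free for 09:00-09:30.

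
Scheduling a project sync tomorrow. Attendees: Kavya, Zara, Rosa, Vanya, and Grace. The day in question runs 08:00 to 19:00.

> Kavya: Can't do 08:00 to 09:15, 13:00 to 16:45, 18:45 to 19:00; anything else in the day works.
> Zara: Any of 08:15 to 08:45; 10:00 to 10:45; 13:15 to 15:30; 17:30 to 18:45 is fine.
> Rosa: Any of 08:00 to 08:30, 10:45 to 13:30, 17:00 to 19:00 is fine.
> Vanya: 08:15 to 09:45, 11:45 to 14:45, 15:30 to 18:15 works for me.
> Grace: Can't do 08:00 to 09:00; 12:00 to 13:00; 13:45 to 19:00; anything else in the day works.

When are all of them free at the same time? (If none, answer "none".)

none

Kavya free: 09:15-13:00, 16:45-18:45 (invert busy blocks within the working day).
Zara free: 08:15-08:45, 10:00-10:45, 13:15-15:30, 17:30-18:45.
Rosa free: 08:00-08:30, 10:45-13:30, 17:00-19:00.
Vanya free: 08:15-09:45, 11:45-14:45, 15:30-18:15.
Grace free: 09:00-12:00, 13:00-13:45 (invert busy blocks within the working day).
Kavya ∩ Zara: 10:00-10:45, 17:30-18:45.
Kavya ∩ Zara ∩ Rosa: 17:30-18:45.
Kavya ∩ Zara ∩ Rosa ∩ Vanya: 17:30-18:15.
Kavya ∩ Zara ∩ Rosa ∩ Vanya ∩ Grace: ∅.
There is no time when everyone is free.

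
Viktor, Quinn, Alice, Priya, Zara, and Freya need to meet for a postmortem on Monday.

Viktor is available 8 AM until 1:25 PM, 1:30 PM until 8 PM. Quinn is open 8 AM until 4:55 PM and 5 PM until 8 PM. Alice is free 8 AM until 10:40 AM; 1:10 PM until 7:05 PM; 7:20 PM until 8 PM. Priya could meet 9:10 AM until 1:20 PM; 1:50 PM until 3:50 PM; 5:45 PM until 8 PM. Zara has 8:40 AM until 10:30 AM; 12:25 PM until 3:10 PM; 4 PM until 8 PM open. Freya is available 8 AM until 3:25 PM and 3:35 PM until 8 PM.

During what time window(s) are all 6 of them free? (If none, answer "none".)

Viktor ∩ Quinn: 08:00-13:25, 13:30-16:55, 17:00-20:00.
Viktor ∩ Quinn ∩ Alice: 08:00-10:40, 13:10-13:25, 13:30-16:55, 17:00-19:05, 19:20-20:00.
Viktor ∩ Quinn ∩ Alice ∩ Priya: 09:10-10:40, 13:10-13:20, 13:50-15:50, 17:45-19:05, 19:20-20:00.
Viktor ∩ Quinn ∩ Alice ∩ Priya ∩ Zara: 09:10-10:30, 13:10-13:20, 13:50-15:10, 17:45-19:05, 19:20-20:00.
Viktor ∩ Quinn ∩ Alice ∩ Priya ∩ Zara ∩ Freya: 09:10-10:30, 13:10-13:20, 13:50-15:10, 17:45-19:05, 19:20-20:00.
So the common availability across everyone is 09:10-10:30, 13:10-13:20, 13:50-15:10, 17:45-19:05, 19:20-20:00.

09:10-10:30, 13:10-13:20, 13:50-15:10, 17:45-19:05, 19:20-20:00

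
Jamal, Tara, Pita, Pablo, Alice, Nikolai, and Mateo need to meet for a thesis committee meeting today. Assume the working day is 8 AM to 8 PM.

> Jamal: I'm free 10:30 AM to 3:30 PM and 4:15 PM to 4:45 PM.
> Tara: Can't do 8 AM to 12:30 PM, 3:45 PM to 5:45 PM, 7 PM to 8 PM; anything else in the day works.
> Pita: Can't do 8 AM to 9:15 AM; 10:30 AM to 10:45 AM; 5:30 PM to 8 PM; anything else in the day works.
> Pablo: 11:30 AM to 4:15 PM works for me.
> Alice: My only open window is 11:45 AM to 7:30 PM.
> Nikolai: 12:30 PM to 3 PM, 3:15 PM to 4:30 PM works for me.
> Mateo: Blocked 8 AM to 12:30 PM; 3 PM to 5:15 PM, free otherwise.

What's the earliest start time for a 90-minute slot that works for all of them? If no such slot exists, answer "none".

Jamal free: 10:30-15:30, 16:15-16:45.
Tara free: 12:30-15:45, 17:45-19:00 (invert busy blocks within the working day).
Pita free: 09:15-10:30, 10:45-17:30 (invert busy blocks within the working day).
Pablo free: 11:30-16:15.
Alice free: 11:45-19:30.
Nikolai free: 12:30-15:00, 15:15-16:30.
Mateo free: 12:30-15:00, 17:15-20:00 (invert busy blocks within the working day).
Jamal ∩ Tara: 12:30-15:30.
Jamal ∩ Tara ∩ Pita: 12:30-15:30.
Jamal ∩ Tara ∩ Pita ∩ Pablo: 12:30-15:30.
Jamal ∩ Tara ∩ Pita ∩ Pablo ∩ Alice: 12:30-15:30.
Jamal ∩ Tara ∩ Pita ∩ Pablo ∩ Alice ∩ Nikolai: 12:30-15:00, 15:15-15:30.
Jamal ∩ Tara ∩ Pita ∩ Pablo ∩ Alice ∩ Nikolai ∩ Mateo: 12:30-15:00.
The first common window of at least 90 minutes is 12:30-15:00, so the earliest start is 12:30.

12:30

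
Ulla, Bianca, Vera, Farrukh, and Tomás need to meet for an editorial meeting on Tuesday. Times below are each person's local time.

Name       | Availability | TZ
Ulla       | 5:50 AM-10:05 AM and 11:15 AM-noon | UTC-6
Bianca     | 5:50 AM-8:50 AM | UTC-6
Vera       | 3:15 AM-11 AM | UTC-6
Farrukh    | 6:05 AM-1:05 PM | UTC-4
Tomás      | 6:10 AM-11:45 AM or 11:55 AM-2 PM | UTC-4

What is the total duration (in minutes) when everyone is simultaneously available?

180

Ulla in UTC: 11:50-16:05, 17:15-18:00 (add 6h to convert from UTC-6).
Bianca in UTC: 11:50-14:50 (add 6h to convert from UTC-6).
Vera in UTC: 09:15-17:00 (add 6h to convert from UTC-6).
Farrukh in UTC: 10:05-17:05 (add 4h to convert from UTC-4).
Tomás in UTC: 10:10-15:45, 15:55-18:00 (add 4h to convert from UTC-4).
Ulla ∩ Bianca: 11:50-14:50.
Ulla ∩ Bianca ∩ Vera: 11:50-14:50.
Ulla ∩ Bianca ∩ Vera ∩ Farrukh: 11:50-14:50.
Ulla ∩ Bianca ∩ Vera ∩ Farrukh ∩ Tomás: 11:50-14:50.
That's a single block of 180 minutes.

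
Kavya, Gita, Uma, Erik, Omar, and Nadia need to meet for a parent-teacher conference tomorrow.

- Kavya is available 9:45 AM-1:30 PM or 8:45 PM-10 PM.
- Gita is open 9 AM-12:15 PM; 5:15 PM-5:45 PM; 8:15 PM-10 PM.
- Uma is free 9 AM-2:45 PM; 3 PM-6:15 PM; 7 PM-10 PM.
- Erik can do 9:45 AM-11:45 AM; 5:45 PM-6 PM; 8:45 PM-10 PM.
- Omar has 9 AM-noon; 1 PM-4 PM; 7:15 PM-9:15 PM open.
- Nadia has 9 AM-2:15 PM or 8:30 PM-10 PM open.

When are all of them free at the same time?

09:45-11:45, 20:45-21:15

Kavya ∩ Gita: 09:45-12:15, 20:45-22:00.
Kavya ∩ Gita ∩ Uma: 09:45-12:15, 20:45-22:00.
Kavya ∩ Gita ∩ Uma ∩ Erik: 09:45-11:45, 20:45-22:00.
Kavya ∩ Gita ∩ Uma ∩ Erik ∩ Omar: 09:45-11:45, 20:45-21:15.
Kavya ∩ Gita ∩ Uma ∩ Erik ∩ Omar ∩ Nadia: 09:45-11:45, 20:45-21:15.
Those are the intersection windows.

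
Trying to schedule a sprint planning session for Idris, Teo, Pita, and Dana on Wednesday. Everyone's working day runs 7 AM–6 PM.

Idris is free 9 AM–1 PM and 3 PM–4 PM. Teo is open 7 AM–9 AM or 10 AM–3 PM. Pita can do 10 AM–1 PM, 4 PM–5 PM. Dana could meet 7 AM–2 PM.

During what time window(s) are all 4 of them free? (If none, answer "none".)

10:00-13:00

Idris ∩ Teo: 10:00-13:00.
Idris ∩ Teo ∩ Pita: 10:00-13:00.
Idris ∩ Teo ∩ Pita ∩ Dana: 10:00-13:00.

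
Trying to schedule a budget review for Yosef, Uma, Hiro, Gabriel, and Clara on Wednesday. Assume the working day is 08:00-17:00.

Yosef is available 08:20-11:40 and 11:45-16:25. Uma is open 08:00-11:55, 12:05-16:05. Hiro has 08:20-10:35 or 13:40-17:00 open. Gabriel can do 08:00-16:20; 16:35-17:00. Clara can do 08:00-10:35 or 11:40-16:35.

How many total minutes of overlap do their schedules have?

280

Yosef ∩ Uma: 08:20-11:40, 11:45-11:55, 12:05-16:05.
Yosef ∩ Uma ∩ Hiro: 08:20-10:35, 13:40-16:05.
Yosef ∩ Uma ∩ Hiro ∩ Gabriel: 08:20-10:35, 13:40-16:05.
Yosef ∩ Uma ∩ Hiro ∩ Gabriel ∩ Clara: 08:20-10:35, 13:40-16:05.
Summing the common windows: 135 + 145 = 280 minutes.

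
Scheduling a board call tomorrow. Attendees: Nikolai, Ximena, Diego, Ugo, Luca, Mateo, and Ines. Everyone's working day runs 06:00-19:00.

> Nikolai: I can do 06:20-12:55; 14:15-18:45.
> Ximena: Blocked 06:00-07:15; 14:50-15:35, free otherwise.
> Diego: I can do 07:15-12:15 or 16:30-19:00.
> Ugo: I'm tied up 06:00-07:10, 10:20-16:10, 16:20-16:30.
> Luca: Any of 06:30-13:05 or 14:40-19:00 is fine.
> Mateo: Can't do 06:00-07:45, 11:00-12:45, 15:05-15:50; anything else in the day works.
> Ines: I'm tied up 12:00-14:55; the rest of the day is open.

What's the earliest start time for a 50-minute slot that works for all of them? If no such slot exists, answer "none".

Nikolai free: 06:20-12:55, 14:15-18:45.
Ximena free: 07:15-14:50, 15:35-19:00 (invert busy blocks within the working day).
Diego free: 07:15-12:15, 16:30-19:00.
Ugo free: 07:10-10:20, 16:10-16:20, 16:30-19:00 (invert busy blocks within the working day).
Luca free: 06:30-13:05, 14:40-19:00.
Mateo free: 07:45-11:00, 12:45-15:05, 15:50-19:00 (invert busy blocks within the working day).
Ines free: 06:00-12:00, 14:55-19:00 (invert busy blocks within the working day).
Nikolai ∩ Ximena: 07:15-12:55, 14:15-14:50, 15:35-18:45.
Nikolai ∩ Ximena ∩ Diego: 07:15-12:15, 16:30-18:45.
Nikolai ∩ Ximena ∩ Diego ∩ Ugo: 07:15-10:20, 16:30-18:45.
Nikolai ∩ Ximena ∩ Diego ∩ Ugo ∩ Luca: 07:15-10:20, 16:30-18:45.
Nikolai ∩ Ximena ∩ Diego ∩ Ugo ∩ Luca ∩ Mateo: 07:45-10:20, 16:30-18:45.
Nikolai ∩ Ximena ∩ Diego ∩ Ugo ∩ Luca ∩ Mateo ∩ Ines: 07:45-10:20, 16:30-18:45.
Those are the intersection windows.
The first common window of at least 50 minutes is 07:45-10:20, so the earliest start is 07:45.

07:45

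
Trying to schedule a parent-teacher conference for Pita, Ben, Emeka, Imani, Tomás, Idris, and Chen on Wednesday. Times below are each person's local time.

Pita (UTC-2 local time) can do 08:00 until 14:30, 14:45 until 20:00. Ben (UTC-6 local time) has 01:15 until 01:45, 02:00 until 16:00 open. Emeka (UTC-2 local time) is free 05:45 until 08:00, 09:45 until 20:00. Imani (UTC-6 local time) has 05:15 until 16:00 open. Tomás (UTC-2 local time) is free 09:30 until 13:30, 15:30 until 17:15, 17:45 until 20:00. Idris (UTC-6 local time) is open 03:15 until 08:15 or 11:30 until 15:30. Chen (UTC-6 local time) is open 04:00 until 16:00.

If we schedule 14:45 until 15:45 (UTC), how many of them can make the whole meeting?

5

Pita in UTC: 10:00-16:30, 16:45-22:00 (add 2h to convert from UTC-2).
Ben in UTC: 07:15-07:45, 08:00-22:00 (add 6h to convert from UTC-6).
Emeka in UTC: 07:45-10:00, 11:45-22:00 (add 2h to convert from UTC-2).
Imani in UTC: 11:15-22:00 (add 6h to convert from UTC-6).
Tomás in UTC: 11:30-15:30, 17:30-19:15, 19:45-22:00 (add 2h to convert from UTC-2).
Idris in UTC: 09:15-14:15, 17:30-21:30 (add 6h to convert from UTC-6).
Chen in UTC: 10:00-22:00 (add 6h to convert from UTC-6).
Pita, Ben, Emeka, Imani, and Chen can make the full 14:45-15:45 slot — that's 5.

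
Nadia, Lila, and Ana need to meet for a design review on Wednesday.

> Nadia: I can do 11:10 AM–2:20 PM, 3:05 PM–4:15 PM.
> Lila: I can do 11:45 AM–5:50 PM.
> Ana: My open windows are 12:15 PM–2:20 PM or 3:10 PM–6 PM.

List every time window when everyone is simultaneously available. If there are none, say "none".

12:15-14:20, 15:10-16:15

Nadia ∩ Lila: 11:45-14:20, 15:05-16:15.
Nadia ∩ Lila ∩ Ana: 12:15-14:20, 15:10-16:15.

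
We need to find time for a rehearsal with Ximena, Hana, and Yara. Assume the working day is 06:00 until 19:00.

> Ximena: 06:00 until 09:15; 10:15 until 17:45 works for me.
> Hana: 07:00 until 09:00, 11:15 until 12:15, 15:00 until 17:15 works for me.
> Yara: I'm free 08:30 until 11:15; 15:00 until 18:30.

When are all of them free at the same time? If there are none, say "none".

08:30-09:00, 15:00-17:15

Ximena ∩ Hana: 07:00-09:00, 11:15-12:15, 15:00-17:15.
Ximena ∩ Hana ∩ Yara: 08:30-09:00, 15:00-17:15.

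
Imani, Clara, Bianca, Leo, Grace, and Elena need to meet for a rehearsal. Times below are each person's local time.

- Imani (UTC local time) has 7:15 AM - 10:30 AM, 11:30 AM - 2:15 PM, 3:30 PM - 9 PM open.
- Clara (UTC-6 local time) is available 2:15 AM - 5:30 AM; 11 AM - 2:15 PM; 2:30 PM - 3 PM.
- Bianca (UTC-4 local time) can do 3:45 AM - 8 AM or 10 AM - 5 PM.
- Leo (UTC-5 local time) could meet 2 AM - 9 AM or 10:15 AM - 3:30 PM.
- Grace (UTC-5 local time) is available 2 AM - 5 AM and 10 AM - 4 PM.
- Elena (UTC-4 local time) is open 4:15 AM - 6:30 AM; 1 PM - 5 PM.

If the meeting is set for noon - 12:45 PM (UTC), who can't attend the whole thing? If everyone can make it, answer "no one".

Bianca, Clara, Elena, Grace

Imani in UTC: 07:15-10:30, 11:30-14:15, 15:30-21:00.
Clara in UTC: 08:15-11:30, 17:00-20:15, 20:30-21:00 (add 6h to convert from UTC-6).
Bianca in UTC: 07:45-12:00, 14:00-21:00 (add 4h to convert from UTC-4).
Leo in UTC: 07:00-14:00, 15:15-20:30 (add 5h to convert from UTC-5).
Grace in UTC: 07:00-10:00, 15:00-21:00 (add 5h to convert from UTC-5).
Elena in UTC: 08:15-10:30, 17:00-21:00 (add 4h to convert from UTC-4).
Imani: free for 12:00-12:45. Clara: not fully free for 12:00-12:45. Bianca: not fully free for 12:00-12:45. Leo: free for 12:00-12:45. Grace: not fully free for 12:00-12:45. Elena: not fully free for 12:00-12:45.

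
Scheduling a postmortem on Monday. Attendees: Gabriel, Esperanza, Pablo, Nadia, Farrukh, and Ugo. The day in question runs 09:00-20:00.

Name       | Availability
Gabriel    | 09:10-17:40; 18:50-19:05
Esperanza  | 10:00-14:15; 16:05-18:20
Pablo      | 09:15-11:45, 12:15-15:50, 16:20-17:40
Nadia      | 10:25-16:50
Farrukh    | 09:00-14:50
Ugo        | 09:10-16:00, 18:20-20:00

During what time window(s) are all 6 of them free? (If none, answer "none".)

Gabriel ∩ Esperanza: 10:00-14:15, 16:05-17:40.
Gabriel ∩ Esperanza ∩ Pablo: 10:00-11:45, 12:15-14:15, 16:20-17:40.
Gabriel ∩ Esperanza ∩ Pablo ∩ Nadia: 10:25-11:45, 12:15-14:15, 16:20-16:50.
Gabriel ∩ Esperanza ∩ Pablo ∩ Nadia ∩ Farrukh: 10:25-11:45, 12:15-14:15.
Gabriel ∩ Esperanza ∩ Pablo ∩ Nadia ∩ Farrukh ∩ Ugo: 10:25-11:45, 12:15-14:15.
So the common availability across everyone is 10:25-11:45, 12:15-14:15.

10:25-11:45, 12:15-14:15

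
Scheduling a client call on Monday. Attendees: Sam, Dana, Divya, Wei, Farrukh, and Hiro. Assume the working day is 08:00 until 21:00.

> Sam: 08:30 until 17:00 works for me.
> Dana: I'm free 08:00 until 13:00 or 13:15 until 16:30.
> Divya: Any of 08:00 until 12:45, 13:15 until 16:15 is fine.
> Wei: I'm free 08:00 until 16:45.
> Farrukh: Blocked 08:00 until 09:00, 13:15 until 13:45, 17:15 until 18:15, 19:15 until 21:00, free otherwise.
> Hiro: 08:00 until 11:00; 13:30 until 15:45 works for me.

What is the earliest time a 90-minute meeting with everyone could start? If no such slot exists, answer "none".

Sam free: 08:30-17:00.
Dana free: 08:00-13:00, 13:15-16:30.
Divya free: 08:00-12:45, 13:15-16:15.
Wei free: 08:00-16:45.
Farrukh free: 09:00-13:15, 13:45-17:15, 18:15-19:15 (invert busy blocks within the working day).
Hiro free: 08:00-11:00, 13:30-15:45.
Sam ∩ Dana: 08:30-13:00, 13:15-16:30.
Sam ∩ Dana ∩ Divya: 08:30-12:45, 13:15-16:15.
Sam ∩ Dana ∩ Divya ∩ Wei: 08:30-12:45, 13:15-16:15.
Sam ∩ Dana ∩ Divya ∩ Wei ∩ Farrukh: 09:00-12:45, 13:45-16:15.
Sam ∩ Dana ∩ Divya ∩ Wei ∩ Farrukh ∩ Hiro: 09:00-11:00, 13:45-15:45.
The first common window of at least 90 minutes is 09:00-11:00, so the earliest start is 09:00.

09:00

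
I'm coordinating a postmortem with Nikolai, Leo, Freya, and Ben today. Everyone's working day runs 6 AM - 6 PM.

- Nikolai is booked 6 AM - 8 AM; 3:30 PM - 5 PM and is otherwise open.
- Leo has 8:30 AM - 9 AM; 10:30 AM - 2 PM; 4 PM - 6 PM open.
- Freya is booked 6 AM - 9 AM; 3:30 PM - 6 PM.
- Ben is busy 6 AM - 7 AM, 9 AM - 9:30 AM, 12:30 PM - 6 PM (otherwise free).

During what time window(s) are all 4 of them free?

10:30-12:30

Nikolai free: 08:00-15:30, 17:00-18:00 (invert busy blocks within the working day).
Leo free: 08:30-09:00, 10:30-14:00, 16:00-18:00.
Freya free: 09:00-15:30 (invert busy blocks within the working day).
Ben free: 07:00-09:00, 09:30-12:30 (invert busy blocks within the working day).
Nikolai ∩ Leo: 08:30-09:00, 10:30-14:00, 17:00-18:00.
Nikolai ∩ Leo ∩ Freya: 10:30-14:00.
Nikolai ∩ Leo ∩ Freya ∩ Ben: 10:30-12:30.
So the common availability across everyone is 10:30-12:30.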